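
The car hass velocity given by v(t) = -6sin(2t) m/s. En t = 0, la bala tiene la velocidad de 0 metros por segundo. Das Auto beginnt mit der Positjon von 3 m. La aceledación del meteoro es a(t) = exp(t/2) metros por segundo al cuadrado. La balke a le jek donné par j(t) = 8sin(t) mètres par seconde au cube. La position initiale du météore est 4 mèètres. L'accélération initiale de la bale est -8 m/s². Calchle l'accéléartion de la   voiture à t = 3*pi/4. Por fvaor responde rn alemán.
Um dies zu lösen, müssen wir 1 Ableitung unserer Gleichung für die Geschwindigkeit v(t) = -6·sin(2·t) nehmen. Die Ableitung von der Geschwindigkeit ergibt die Beschleunigung: a(t) = -12·cos(2·t). Mit a(t) = -12·cos(2·t) und Einsetzen von t = 3*pi/4, finden wir a = 0.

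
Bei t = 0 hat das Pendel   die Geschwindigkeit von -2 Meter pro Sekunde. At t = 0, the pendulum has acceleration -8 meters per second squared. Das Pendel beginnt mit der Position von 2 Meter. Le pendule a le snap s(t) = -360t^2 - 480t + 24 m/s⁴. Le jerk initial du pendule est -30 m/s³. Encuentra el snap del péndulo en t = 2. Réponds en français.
Nous avons le snap s(t) = -360·t^2 - 480·t + 24. En substituant t = 2: s(2) = -2376.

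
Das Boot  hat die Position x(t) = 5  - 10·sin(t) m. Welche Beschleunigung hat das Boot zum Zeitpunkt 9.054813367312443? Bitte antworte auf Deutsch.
Ausgehend von der Position x(t) = 5 - 10·sin(t), nehmen wir 2 Ableitungen. Mit d/dt von x(t) finden wir v(t) = -10·cos(t). Mit d/dt von v(t) finden wir a(t) = 10·sin(t). Mit a(t) = 10·sin(t) und Einsetzen von t = 9.054813367312443, finden wir a = 3.61582421249993.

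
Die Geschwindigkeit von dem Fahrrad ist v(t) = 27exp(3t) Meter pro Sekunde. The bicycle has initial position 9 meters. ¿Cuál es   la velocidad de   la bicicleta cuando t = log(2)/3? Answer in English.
We have velocity v(t) = 27·exp(3·t). Substituting t = log(2)/3: v(log(2)/3) = 54.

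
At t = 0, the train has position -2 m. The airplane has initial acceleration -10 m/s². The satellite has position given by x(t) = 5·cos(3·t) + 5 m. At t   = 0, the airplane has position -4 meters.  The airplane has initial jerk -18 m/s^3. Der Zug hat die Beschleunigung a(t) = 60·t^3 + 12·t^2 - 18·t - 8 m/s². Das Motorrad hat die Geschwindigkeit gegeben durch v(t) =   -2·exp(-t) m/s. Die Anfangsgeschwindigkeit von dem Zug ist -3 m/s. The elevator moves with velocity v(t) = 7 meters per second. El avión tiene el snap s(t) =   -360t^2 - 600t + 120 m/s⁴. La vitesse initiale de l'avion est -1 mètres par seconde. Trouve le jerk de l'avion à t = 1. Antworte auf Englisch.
To solve this, we need to take 1 antiderivative of our snap equation s(t) = -360·t^2 - 600·t + 120. The integral of snap, with j(0) = -18, gives jerk: j(t) = -120·t^3 - 300·t^2 + 120·t - 18. We have jerk j(t) = -120·t^3 - 300·t^2 + 120·t - 18. Substituting t = 1: j(1) = -318.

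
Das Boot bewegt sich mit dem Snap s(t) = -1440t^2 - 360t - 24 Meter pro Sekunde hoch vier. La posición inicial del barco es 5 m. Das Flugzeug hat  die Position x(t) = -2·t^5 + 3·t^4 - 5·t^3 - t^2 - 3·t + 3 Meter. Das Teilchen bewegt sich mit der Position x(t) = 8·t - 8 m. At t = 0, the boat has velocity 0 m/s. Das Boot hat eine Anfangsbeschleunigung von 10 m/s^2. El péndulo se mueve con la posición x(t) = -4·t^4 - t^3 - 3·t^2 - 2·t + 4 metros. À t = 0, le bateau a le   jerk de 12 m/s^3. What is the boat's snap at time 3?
From the given snap equation s(t) = -1440·t^2 - 360·t - 24, we substitute t = 3 to get s = -14064.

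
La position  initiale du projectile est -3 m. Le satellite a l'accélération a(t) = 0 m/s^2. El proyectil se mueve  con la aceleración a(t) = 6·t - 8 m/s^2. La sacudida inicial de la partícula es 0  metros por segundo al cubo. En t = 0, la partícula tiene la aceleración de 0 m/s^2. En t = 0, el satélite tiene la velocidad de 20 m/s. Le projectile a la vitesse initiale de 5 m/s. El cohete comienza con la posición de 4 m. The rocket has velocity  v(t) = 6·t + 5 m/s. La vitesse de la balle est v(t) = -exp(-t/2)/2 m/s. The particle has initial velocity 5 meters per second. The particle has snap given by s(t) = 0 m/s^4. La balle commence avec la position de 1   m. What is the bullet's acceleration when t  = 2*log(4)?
To solve this, we need to take 1 derivative of our velocity equation v(t) = -exp(-t/2)/2. Taking d/dt of v(t), we find a(t) = exp(-t/2)/4. From the given acceleration equation a(t) = exp(-t/2)/4, we substitute t = 2*log(4) to get a = 1/16.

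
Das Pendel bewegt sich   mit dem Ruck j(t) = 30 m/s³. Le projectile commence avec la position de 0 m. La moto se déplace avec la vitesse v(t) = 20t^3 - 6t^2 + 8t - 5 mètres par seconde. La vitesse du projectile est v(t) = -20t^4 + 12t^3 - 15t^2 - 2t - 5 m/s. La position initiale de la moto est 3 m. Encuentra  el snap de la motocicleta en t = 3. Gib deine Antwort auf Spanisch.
Debemos derivar nuestra ecuación de la velocidad v(t) = 20·t^3 - 6·t^2 + 8·t - 5 3 veces. Tomando d/dt de v(t), encontramos a(t) = 60·t^2 - 12·t + 8. La derivada de la aceleración da la sacudida: j(t) = 120·t - 12. La derivada de la sacudida da el snap: s(t) = 120. Usando s(t) = 120 y sustituyendo t = 3, encontramos s = 120.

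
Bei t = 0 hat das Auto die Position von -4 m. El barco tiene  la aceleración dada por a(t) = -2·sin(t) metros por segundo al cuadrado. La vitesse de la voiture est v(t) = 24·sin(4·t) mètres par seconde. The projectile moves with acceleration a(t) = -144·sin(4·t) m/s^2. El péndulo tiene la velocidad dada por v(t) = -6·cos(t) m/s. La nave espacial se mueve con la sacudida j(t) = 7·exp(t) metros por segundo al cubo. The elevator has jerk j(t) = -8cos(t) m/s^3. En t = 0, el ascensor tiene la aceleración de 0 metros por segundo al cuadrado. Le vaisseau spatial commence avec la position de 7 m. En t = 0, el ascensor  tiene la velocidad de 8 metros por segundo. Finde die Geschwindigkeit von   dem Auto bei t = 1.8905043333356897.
Mit v(t) = 24·sin(4·t) und Einsetzen von t = 1.8905043333356897, finden wir v = 22.9843279453710.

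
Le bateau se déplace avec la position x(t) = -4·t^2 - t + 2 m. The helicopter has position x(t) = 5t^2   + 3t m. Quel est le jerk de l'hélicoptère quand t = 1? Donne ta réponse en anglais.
Starting from position x(t) = 5·t^2 + 3·t, we take 3 derivatives. Differentiating position, we get velocity: v(t) = 10·t + 3. Taking d/dt of v(t), we find a(t) = 10. Differentiating acceleration, we get jerk: j(t) = 0. We have jerk j(t) = 0. Substituting t = 1: j(1) = 0.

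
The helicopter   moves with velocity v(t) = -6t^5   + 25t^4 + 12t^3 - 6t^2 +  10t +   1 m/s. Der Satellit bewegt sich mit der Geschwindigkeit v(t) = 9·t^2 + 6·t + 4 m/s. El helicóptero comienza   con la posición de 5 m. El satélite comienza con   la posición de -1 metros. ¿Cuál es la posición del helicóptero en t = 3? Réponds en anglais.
To solve this, we need to take 1 integral of our velocity equation v(t) = -6·t^5 + 25·t^4 + 12·t^3 - 6·t^2 + 10·t + 1. Integrating velocity and using the initial condition x(0) = 5, we get x(t) = -t^6 + 5·t^5 + 3·t^4 - 2·t^3 + 5·t^2 + t + 5. Using x(t) = -t^6 + 5·t^5 + 3·t^4 - 2·t^3 + 5·t^2 + t + 5 and substituting t = 3, we find x = 728.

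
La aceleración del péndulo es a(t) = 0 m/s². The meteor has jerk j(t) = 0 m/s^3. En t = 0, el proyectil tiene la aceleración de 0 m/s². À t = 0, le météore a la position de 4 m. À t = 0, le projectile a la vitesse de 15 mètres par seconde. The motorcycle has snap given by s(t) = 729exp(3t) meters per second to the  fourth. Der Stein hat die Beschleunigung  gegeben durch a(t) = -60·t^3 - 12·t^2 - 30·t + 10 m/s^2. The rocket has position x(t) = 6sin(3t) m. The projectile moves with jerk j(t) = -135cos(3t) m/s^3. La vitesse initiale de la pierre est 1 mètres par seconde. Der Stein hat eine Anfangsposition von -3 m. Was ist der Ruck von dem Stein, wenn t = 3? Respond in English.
Starting from acceleration a(t) = -60·t^3 - 12·t^2 - 30·t + 10, we take 1 derivative. Taking d/dt of a(t), we find j(t) = -180·t^2 - 24·t - 30. From the given jerk equation j(t) = -180·t^2 - 24·t - 30, we substitute t = 3 to get j = -1722.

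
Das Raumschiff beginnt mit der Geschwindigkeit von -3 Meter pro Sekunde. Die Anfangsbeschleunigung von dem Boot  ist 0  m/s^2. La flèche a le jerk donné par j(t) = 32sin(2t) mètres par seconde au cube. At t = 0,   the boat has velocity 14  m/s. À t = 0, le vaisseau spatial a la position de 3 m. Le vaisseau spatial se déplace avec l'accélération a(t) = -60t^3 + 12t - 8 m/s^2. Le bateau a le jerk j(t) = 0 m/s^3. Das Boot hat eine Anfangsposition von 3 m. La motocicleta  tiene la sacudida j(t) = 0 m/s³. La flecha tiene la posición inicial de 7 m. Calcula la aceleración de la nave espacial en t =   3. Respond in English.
We have acceleration a(t) = -60·t^3 + 12·t - 8. Substituting t = 3: a(3) = -1592.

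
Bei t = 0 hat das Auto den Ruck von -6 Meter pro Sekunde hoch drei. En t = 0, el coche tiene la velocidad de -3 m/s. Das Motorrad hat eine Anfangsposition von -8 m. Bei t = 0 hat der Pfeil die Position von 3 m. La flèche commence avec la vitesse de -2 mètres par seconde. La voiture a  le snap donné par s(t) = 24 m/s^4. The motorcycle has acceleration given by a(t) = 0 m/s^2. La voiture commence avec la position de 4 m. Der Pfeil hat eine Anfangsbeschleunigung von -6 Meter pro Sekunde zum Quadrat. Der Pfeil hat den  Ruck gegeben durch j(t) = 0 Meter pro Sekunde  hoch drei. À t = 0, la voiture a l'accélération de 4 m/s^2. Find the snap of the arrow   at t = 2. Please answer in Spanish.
Partiendo de la sacudida j(t) = 0, tomamos 1 derivada. Tomando d/dt de j(t), encontramos s(t) = 0. Usando s(t) = 0 y sustituyendo t = 2, encontramos s = 0.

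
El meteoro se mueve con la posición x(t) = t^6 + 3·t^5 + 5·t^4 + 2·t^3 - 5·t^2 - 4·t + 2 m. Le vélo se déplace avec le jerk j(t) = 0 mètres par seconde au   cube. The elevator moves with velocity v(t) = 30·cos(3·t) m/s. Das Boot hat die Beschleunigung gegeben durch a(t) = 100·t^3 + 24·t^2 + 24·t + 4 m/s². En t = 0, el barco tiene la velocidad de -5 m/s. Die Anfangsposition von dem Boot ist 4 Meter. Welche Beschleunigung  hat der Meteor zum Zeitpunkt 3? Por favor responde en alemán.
Wir müssen unsere Gleichung für die Position x(t) = t^6 + 3·t^5 + 5·t^4 + 2·t^3 - 5·t^2 - 4·t + 2 2-mal ableiten. Durch Ableiten von der Position erhalten wir die Geschwindigkeit: v(t) = 6·t^5 + 15·t^4 + 20·t^3 + 6·t^2 - 10·t - 4. Mit d/dt von v(t) finden wir a(t) = 30·t^4 + 60·t^3 + 60·t^2 + 12·t - 10. Aus der Gleichung für die Beschleunigung a(t) = 30·t^4 + 60·t^3 + 60·t^2 + 12·t - 10, setzen wir t = 3 ein und erhalten a = 4616.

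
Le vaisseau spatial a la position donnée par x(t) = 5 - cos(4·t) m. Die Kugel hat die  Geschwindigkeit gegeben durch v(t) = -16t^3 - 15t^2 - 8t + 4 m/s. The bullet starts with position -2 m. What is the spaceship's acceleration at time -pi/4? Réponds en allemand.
Um dies zu lösen, müssen wir 2 Ableitungen unserer Gleichung für die Position x(t) = 5 - cos(4·t) nehmen. Mit d/dt von x(t) finden wir v(t) = 4·sin(4·t). Die Ableitung von der Geschwindigkeit ergibt die Beschleunigung: a(t) = 16·cos(4·t). Mit a(t) = 16·cos(4·t) und Einsetzen von t = -pi/4, finden wir a = -16.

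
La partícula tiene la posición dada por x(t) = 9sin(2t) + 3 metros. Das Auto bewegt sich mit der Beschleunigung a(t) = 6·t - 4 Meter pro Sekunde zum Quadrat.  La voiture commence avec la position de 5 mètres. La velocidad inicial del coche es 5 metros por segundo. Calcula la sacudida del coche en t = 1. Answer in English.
We must differentiate our acceleration equation a(t) = 6·t - 4 1 time. The derivative of acceleration gives jerk: j(t) = 6. We have jerk j(t) = 6. Substituting t = 1: j(1) = 6.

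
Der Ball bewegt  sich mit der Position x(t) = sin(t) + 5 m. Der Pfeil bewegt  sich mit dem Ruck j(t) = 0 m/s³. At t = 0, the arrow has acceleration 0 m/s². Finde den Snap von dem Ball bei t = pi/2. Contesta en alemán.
Wir müssen unsere Gleichung für die Position x(t) = sin(t) + 5 4-mal ableiten. Mit d/dt von x(t) finden wir v(t) = cos(t). Mit d/dt von v(t) finden wir a(t) = -sin(t). Durch Ableiten von der Beschleunigung erhalten wir den Ruck: j(t) = -cos(t). Mit d/dt von j(t) finden wir s(t) = sin(t). Aus der Gleichung für den Snap s(t) = sin(t), setzen wir t = pi/2 ein und erhalten s = 1.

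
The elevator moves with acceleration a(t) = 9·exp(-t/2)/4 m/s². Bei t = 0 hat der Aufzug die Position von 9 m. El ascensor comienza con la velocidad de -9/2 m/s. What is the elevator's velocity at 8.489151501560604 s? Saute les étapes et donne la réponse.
The answer is -0.0645381760191606.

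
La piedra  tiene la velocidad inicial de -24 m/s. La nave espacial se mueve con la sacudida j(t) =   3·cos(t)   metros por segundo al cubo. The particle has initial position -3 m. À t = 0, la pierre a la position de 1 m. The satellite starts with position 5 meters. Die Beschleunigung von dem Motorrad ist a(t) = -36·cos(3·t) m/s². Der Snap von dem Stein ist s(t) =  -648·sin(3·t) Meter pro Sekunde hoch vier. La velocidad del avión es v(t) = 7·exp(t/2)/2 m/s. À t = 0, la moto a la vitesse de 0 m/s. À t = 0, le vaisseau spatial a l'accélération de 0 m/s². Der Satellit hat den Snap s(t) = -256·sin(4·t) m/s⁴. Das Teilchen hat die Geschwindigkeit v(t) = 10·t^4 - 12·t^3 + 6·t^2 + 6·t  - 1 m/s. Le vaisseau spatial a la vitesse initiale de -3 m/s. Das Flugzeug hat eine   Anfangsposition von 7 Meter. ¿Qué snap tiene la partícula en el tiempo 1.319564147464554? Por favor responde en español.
Para resolver esto, necesitamos tomar 3 derivadas de nuestra ecuación de la velocidad v(t) = 10·t^4 - 12·t^3 + 6·t^2 + 6·t - 1. Tomando d/dt de v(t), encontramos a(t) = 40·t^3 - 36·t^2 + 12·t + 6. Derivando la aceleración, obtenemos la sacudida: j(t) = 120·t^2 - 72·t + 12. La derivada de la sacudida da el snap: s(t) = 240·t - 72. Tenemos el snap s(t) = 240·t - 72. Sustituyendo t = 1.319564147464554: s(1.319564147464554) = 244.695395391493.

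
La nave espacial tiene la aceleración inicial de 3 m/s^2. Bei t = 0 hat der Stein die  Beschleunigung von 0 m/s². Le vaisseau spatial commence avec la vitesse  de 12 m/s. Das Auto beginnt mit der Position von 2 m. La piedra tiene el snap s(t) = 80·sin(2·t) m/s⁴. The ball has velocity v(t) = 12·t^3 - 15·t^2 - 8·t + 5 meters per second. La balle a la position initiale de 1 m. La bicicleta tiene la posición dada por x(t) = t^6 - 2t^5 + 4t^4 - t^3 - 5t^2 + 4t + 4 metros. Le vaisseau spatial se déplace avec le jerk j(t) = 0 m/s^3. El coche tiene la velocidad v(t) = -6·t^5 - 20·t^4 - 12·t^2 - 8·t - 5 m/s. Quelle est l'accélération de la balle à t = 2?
Pour résoudre ceci, nous devons prendre 1 dérivée de notre équation de la vitesse v(t) = 12·t^3 - 15·t^2 - 8·t + 5. En prenant d/dt de v(t), nous trouvons a(t) = 36·t^2 - 30·t - 8. En utilisant a(t) = 36·t^2 - 30·t - 8 et en substituant t = 2, nous trouvons a = 76.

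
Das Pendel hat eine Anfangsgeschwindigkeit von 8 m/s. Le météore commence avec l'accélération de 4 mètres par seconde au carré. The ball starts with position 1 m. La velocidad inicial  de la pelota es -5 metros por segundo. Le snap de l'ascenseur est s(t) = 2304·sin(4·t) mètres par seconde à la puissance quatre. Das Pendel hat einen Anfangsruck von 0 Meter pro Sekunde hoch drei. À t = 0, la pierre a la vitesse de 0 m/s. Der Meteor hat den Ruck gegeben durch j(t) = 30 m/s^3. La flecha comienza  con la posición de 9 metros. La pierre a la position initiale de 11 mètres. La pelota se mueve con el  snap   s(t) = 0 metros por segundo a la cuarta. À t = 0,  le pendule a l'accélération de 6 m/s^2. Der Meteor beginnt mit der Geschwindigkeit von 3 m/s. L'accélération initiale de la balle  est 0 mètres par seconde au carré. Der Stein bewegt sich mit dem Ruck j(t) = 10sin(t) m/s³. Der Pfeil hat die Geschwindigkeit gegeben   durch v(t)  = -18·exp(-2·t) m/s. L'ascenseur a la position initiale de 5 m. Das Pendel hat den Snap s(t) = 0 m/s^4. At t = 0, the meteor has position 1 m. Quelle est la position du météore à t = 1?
En partant du jerk j(t) = 30, nous prenons 3 primitives. L'intégrale du jerk, avec a(0) = 4, donne l'accélération: a(t) = 30·t + 4. L'intégrale de l'accélération est la vitesse. En utilisant v(0) = 3, nous obtenons v(t) = 15·t^2 + 4·t + 3. L'intégrale de la vitesse, avec x(0) = 1, donne la position: x(t) = 5·t^3 + 2·t^2 + 3·t + 1. Nous avons la position x(t) = 5·t^3 + 2·t^2 + 3·t + 1. En substituant t = 1: x(1) = 11.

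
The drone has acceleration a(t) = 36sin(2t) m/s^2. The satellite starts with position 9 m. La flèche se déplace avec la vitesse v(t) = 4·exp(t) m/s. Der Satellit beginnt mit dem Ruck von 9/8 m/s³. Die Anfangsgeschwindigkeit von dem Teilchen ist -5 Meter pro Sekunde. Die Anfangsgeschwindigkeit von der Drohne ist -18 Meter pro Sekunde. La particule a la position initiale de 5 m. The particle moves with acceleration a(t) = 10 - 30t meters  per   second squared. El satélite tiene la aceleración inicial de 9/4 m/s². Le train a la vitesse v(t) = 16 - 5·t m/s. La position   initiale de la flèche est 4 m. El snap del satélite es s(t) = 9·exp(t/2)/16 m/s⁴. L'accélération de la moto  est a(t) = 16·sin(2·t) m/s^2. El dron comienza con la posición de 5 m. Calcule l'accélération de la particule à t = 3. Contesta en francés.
En utilisant a(t) = 10 - 30·t et en substituant t = 3, nous trouvons a = -80.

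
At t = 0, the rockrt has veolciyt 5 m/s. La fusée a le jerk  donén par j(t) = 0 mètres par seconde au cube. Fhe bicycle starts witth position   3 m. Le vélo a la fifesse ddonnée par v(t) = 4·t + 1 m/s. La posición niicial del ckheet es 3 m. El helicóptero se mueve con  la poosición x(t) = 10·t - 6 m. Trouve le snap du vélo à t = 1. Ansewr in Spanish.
Para resolver esto, necesitamos tomar 3 derivadas de nuestra ecuación de la velocidad v(t) = 4·t + 1. Derivando la velocidad, obtenemos la aceleración: a(t) = 4. Tomando d/dt de a(t), encontramos j(t) = 0. Tomando d/dt de j(t), encontramos s(t) = 0. Usando s(t) = 0 y sustituyendo t = 1, encontramos s = 0.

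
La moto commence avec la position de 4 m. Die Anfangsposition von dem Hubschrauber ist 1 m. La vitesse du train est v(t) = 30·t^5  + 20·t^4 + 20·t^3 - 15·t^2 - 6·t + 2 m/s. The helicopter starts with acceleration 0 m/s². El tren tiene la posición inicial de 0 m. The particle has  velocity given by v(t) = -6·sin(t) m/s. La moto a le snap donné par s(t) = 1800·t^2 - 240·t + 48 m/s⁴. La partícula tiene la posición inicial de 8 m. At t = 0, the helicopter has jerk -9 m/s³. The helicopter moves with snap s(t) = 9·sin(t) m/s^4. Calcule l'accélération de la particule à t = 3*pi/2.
En partant de la vitesse v(t) = -6·sin(t), nous prenons 1 dérivée. En prenant d/dt de v(t), nous trouvons a(t) = -6·cos(t). De l'équation de l'accélération a(t) = -6·cos(t), nous substituons t = 3*pi/2 pour obtenir a = 0.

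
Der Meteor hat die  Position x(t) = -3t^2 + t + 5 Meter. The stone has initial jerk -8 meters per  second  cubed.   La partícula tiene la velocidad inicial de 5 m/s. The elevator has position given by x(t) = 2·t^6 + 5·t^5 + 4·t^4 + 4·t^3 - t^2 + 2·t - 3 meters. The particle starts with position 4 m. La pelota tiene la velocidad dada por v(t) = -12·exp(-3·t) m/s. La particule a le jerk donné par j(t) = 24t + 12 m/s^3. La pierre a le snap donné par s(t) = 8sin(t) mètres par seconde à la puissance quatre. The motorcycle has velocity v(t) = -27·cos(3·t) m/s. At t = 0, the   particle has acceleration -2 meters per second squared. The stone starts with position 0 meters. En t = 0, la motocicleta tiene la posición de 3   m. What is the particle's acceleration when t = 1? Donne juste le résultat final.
The acceleration at t = 1 is a = 22.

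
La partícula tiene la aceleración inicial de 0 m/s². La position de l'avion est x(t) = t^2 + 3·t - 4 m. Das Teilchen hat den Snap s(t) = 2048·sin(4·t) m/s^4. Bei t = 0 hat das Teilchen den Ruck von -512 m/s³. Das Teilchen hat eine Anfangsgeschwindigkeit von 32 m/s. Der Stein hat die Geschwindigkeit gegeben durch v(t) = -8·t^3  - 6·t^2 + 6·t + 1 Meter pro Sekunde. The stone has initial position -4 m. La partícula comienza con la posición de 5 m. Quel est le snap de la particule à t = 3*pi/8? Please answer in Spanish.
Tenemos el snap s(t) = 2048·sin(4·t). Sustituyendo t = 3*pi/8: s(3*pi/8) = -2048.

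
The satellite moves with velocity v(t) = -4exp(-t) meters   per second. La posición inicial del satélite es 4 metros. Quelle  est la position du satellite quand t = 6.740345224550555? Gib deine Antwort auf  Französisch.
Pour résoudre ceci, nous devons prendre 1 intégrale de notre équation de la vitesse v(t) = -4·exp(-t). En prenant ∫v(t)dt et en appliquant x(0) = 4, nous trouvons x(t) = 4·exp(-t). Nous avons la position x(t) = 4·exp(-t). En substituant t = 6.740345224550555: x(6.740345224550555) = 0.00472895579299318.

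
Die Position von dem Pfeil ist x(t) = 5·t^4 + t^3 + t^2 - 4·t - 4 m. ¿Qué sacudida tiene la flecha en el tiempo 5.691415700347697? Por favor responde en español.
Partiendo de la posición x(t) = 5·t^4 + t^3 + t^2 - 4·t - 4, tomamos 3 derivadas. Derivando la posición, obtenemos la velocidad: v(t) = 20·t^3 + 3·t^2 + 2·t - 4. Tomando d/dt de v(t), encontramos a(t) = 60·t^2 + 6·t + 2. Derivando la aceleración, obtenemos la sacudida: j(t) = 120·t + 6. Usando j(t) = 120·t + 6 y sustituyendo t = 5.691415700347697, encontramos j = 688.969884041724.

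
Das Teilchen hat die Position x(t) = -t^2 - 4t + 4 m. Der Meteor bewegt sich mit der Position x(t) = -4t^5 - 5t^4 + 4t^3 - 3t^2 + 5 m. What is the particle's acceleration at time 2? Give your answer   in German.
Um dies zu lösen, müssen wir 2 Ableitungen unserer Gleichung für die Position x(t) = -t^2 - 4·t + 4 nehmen. Mit d/dt von x(t) finden wir v(t) = -2·t - 4. Die Ableitung von der Geschwindigkeit ergibt die Beschleunigung: a(t) = -2. Wir haben die Beschleunigung a(t) = -2. Durch Einsetzen von t = 2: a(2) = -2.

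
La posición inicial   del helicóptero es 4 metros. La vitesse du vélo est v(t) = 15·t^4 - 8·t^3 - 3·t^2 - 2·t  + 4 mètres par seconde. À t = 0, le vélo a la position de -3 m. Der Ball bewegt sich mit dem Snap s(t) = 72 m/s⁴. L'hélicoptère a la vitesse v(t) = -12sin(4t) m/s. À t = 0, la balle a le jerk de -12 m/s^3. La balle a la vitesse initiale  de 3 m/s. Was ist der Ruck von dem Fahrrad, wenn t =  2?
Ausgehend von der Geschwindigkeit v(t) = 15·t^4 - 8·t^3 - 3·t^2 - 2·t + 4, nehmen wir 2 Ableitungen. Durch Ableiten von der Geschwindigkeit erhalten wir die Beschleunigung: a(t) = 60·t^3 - 24·t^2 - 6·t - 2. Mit d/dt von a(t) finden wir j(t) = 180·t^2 - 48·t - 6. Aus der Gleichung für den Ruck j(t) = 180·t^2 - 48·t - 6, setzen wir t = 2 ein und erhalten j = 618.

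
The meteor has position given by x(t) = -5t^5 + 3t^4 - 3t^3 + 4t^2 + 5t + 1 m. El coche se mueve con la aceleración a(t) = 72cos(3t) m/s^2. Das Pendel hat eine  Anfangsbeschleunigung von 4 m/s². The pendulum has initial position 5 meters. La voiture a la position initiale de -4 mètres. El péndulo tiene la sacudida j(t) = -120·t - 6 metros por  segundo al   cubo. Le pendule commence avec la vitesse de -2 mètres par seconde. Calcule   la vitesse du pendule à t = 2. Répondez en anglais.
We need to integrate our jerk equation j(t) = -120·t - 6 2 times. Finding the antiderivative of j(t) and using a(0) = 4: a(t) = -60·t^2 - 6·t + 4. The integral of acceleration is velocity. Using v(0) = -2, we get v(t) = -20·t^3 - 3·t^2 + 4·t - 2. Using v(t) = -20·t^3 - 3·t^2 + 4·t - 2 and substituting t = 2, we find v = -166.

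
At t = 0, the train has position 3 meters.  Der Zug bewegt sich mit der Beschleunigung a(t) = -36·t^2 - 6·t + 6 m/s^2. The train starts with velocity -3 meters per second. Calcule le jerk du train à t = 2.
Pour résoudre ceci, nous devons prendre 1 dérivée de notre équation de l'accélération a(t) = -36·t^2 - 6·t + 6. En dérivant l'accélération, nous obtenons le jerk: j(t) = -72·t - 6. Nous avons le jerk j(t) = -72·t - 6. En substituant t = 2: j(2) = -150.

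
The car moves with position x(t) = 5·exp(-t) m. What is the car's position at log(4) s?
We have position x(t) = 5·exp(-t). Substituting t = log(4): x(log(4)) = 5/4.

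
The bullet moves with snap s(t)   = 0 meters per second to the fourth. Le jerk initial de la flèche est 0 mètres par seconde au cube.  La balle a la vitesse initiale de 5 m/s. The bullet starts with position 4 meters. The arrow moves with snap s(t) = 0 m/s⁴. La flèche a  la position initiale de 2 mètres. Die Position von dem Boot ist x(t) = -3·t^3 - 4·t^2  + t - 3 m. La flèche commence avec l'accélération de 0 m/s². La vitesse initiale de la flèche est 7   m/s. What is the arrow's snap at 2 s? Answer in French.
En utilisant s(t) = 0 et en substituant t = 2, nous trouvons s = 0.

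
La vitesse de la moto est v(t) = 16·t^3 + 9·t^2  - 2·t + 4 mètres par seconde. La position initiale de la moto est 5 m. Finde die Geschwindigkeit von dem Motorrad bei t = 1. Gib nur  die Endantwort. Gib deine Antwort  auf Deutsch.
Die Antwort ist 27.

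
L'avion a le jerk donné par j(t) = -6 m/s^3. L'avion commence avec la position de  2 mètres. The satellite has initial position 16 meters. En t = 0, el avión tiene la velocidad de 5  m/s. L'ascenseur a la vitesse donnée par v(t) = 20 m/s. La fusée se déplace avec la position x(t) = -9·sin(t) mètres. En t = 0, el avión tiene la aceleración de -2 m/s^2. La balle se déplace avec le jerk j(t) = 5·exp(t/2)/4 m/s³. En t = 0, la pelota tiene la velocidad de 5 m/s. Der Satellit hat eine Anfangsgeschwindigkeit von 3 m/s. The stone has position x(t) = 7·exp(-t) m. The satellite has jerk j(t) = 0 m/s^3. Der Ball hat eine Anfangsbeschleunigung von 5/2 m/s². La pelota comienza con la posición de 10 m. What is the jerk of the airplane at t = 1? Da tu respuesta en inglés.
We have jerk j(t) = -6. Substituting t = 1: j(1) = -6.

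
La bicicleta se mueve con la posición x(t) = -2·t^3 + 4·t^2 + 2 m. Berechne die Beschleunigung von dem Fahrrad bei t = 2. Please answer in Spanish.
Para resolver esto, necesitamos tomar 2 derivadas de nuestra ecuación de la posición x(t) = -2·t^3 + 4·t^2 + 2. Tomando d/dt de x(t), encontramos v(t) = -6·t^2 + 8·t. La derivada de la velocidad da la aceleración: a(t) = 8 - 12·t. Usando a(t) = 8 - 12·t y sustituyendo t = 2, encontramos a = -16.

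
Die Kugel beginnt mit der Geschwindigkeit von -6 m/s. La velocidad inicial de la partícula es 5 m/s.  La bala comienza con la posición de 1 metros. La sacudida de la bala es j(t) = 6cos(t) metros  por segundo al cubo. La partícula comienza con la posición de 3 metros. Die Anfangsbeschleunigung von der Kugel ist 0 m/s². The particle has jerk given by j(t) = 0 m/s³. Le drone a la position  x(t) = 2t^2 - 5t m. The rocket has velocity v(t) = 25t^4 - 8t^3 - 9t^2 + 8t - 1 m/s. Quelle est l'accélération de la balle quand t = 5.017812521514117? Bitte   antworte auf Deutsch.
Ausgehend von dem Ruck j(t) = 6·cos(t), nehmen wir 1 Stammfunktion. Das Integral von dem Ruck ist die Beschleunigung. Mit a(0) = 0 erhalten wir a(t) = 6·sin(t). Aus der Gleichung für die Beschleunigung a(t) = 6·sin(t), setzen wir t = 5.017812521514117 ein und erhalten a = -5.72231808304218.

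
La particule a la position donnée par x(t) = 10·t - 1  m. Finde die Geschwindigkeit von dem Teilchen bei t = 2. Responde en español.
Partiendo de la posición x(t) = 10·t - 1, tomamos 1 derivada. La derivada de la posición da la velocidad: v(t) = 10. De la ecuación de la velocidad v(t) = 10, sustituimos t = 2 para obtener v = 10.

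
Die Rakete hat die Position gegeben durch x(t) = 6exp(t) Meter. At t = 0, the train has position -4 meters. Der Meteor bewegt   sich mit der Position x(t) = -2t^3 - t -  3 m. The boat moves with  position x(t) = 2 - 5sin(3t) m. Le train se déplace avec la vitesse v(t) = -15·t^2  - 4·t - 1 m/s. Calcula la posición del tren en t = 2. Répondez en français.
En partant de la vitesse v(t) = -15·t^2 - 4·t - 1, nous prenons 1 intégrale. En prenant ∫v(t)dt et en appliquant x(0) = -4, nous trouvons x(t) = -5·t^3 - 2·t^2 - t - 4. De l'équation de la position x(t) = -5·t^3 - 2·t^2 - t - 4, nous substituons t = 2 pour obtenir x = -54.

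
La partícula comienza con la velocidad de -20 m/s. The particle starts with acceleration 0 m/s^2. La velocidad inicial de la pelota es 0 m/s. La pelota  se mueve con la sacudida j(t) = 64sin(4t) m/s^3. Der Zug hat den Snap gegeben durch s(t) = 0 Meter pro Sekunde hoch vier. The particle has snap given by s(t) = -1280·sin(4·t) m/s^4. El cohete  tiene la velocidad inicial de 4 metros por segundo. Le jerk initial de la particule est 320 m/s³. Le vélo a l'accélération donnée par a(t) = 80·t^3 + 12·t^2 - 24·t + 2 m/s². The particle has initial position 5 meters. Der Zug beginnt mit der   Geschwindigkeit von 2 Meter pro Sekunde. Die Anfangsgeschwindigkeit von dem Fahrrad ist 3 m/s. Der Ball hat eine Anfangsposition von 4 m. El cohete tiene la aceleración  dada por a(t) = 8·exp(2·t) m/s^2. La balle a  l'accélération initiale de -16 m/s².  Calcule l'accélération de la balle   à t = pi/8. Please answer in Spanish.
Para resolver esto, necesitamos tomar 1 antiderivada de nuestra ecuación de la sacudida j(t) = 64·sin(4·t). La antiderivada de la sacudida, con a(0) = -16, da la aceleración: a(t) = -16·cos(4·t). De la ecuación de la aceleración a(t) = -16·cos(4·t), sustituimos t = pi/8 para obtener a = 0.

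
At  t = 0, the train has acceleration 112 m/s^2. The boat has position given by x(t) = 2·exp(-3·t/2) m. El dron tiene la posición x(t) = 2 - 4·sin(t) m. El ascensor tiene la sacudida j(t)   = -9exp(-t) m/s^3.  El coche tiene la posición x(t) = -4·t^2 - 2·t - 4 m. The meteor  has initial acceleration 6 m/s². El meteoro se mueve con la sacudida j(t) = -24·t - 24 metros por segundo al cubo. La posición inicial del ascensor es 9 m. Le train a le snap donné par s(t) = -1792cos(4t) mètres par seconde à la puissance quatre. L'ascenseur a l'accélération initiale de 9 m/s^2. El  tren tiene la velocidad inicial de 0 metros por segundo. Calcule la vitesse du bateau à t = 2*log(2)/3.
Pour résoudre ceci, nous devons prendre 1 dérivée de notre équation de la position x(t) = 2·exp(-3·t/2). En prenant d/dt de x(t), nous trouvons v(t) = -3·exp(-3·t/2). De l'équation de la vitesse v(t) = -3·exp(-3·t/2), nous substituons t = 2*log(2)/3 pour obtenir v = -3/2.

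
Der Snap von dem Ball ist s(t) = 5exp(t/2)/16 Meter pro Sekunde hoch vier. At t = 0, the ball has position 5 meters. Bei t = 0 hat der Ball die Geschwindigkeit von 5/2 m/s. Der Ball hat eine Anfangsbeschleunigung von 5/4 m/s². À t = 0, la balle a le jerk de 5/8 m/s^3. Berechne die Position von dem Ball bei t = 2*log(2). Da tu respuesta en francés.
Pour résoudre ceci, nous devons prendre 4 intégrales de notre équation du snap s(t) = 5·exp(t/2)/16. En intégrant le snap et en utilisant la condition initiale j(0) = 5/8, nous obtenons j(t) = 5·exp(t/2)/8. L'intégrale du jerk, avec a(0) = 5/4, donne l'accélération: a(t) = 5·exp(t/2)/4. L'intégrale de l'accélération est la vitesse. En utilisant v(0) = 5/2, nous obtenons v(t) = 5·exp(t/2)/2. En intégrant la vitesse et en utilisant la condition initiale x(0) = 5, nous obtenons x(t) = 5·exp(t/2). Nous avons la position x(t) = 5·exp(t/2). En substituant t = 2*log(2): x(2*log(2)) = 10.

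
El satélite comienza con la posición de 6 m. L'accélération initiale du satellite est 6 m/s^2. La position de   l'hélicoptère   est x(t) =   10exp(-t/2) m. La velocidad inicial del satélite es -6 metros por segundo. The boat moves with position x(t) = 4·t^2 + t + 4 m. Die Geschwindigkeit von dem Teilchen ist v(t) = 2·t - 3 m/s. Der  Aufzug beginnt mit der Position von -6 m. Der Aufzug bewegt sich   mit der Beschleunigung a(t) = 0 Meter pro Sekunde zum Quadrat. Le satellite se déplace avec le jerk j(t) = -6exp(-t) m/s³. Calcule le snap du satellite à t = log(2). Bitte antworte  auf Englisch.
We must differentiate our jerk equation j(t) = -6·exp(-t) 1 time. Differentiating jerk, we get snap: s(t) = 6·exp(-t). From the given snap equation s(t) = 6·exp(-t), we substitute t = log(2) to get s = 3.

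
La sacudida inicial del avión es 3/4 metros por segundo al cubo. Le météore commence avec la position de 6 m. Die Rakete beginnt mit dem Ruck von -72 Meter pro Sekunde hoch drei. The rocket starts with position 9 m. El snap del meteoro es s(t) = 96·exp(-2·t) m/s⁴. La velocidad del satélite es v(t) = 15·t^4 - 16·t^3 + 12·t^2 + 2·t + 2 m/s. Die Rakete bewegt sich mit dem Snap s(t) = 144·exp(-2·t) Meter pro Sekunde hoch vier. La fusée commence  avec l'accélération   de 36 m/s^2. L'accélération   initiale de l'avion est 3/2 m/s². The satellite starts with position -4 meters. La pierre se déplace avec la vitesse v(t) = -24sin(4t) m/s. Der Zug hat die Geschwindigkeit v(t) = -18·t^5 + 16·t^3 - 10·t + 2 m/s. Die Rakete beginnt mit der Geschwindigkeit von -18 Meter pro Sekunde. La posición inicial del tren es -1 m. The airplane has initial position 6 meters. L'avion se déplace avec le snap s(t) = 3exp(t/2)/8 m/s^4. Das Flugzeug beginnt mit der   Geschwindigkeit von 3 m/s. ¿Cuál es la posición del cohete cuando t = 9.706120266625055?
Necesitamos integrar nuestra ecuación del snap s(t) = 144·exp(-2·t) 4 veces. La integral del snap, con j(0) = -72, da la sacudida: j(t) = -72·exp(-2·t). Integrando la sacudida y usando la condición inicial a(0) = 36, obtenemos a(t) = 36·exp(-2·t). La antiderivada de la aceleración es la velocidad. Usando v(0) = -18, obtenemos v(t) = -18·exp(-2·t). Tomando ∫v(t)dt y aplicando x(0) = 9, encontramos x(t) = 9·exp(-2·t). Usando x(t) = 9·exp(-2·t) y sustituyendo t = 9.706120266625055, encontramos x = 3.33897805308209E-8.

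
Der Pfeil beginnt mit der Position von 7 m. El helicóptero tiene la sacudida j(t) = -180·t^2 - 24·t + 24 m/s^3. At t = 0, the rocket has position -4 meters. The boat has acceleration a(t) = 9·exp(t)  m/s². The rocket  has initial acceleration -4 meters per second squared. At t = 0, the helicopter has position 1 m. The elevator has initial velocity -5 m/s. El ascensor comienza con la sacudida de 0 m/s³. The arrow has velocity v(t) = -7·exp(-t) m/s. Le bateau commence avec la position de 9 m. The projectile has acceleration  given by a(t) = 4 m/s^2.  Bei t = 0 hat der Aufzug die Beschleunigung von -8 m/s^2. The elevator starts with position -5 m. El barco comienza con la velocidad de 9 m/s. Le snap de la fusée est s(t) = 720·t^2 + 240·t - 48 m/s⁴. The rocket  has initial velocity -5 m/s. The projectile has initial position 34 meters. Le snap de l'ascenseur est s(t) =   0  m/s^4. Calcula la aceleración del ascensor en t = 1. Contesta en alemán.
Um dies zu lösen, müssen wir 2 Stammfunktionen unserer Gleichung für den Snap s(t) = 0 finden. Mit ∫s(t)dt und Anwendung von j(0) = 0, finden wir j(t) = 0. Mit ∫j(t)dt und Anwendung von a(0) = -8, finden wir a(t) = -8. Mit a(t) = -8 und Einsetzen von t = 1, finden wir a = -8.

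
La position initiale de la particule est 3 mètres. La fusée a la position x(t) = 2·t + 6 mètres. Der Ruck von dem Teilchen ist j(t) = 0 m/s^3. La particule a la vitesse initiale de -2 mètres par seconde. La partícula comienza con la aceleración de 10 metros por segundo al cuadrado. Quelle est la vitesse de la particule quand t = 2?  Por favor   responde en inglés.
To solve this, we need to take 2 antiderivatives of our jerk equation j(t) = 0. Finding the antiderivative of j(t) and using a(0) = 10: a(t) = 10. The antiderivative of acceleration is velocity. Using v(0) = -2, we get v(t) = 10·t - 2. Using v(t) = 10·t - 2 and substituting t = 2, we find v = 18.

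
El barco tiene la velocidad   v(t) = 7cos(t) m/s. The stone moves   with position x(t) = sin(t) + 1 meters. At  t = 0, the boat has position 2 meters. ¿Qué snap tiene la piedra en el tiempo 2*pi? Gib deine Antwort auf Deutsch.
Ausgehend von der Position x(t) = sin(t) + 1, nehmen wir 4 Ableitungen. Mit d/dt von x(t) finden wir v(t) = cos(t). Die Ableitung von der Geschwindigkeit ergibt die Beschleunigung: a(t) = -sin(t). Mit d/dt von a(t) finden wir j(t) = -cos(t). Mit d/dt von j(t) finden wir s(t) = sin(t). Mit s(t) = sin(t) und Einsetzen von t = 2*pi, finden wir s = 0.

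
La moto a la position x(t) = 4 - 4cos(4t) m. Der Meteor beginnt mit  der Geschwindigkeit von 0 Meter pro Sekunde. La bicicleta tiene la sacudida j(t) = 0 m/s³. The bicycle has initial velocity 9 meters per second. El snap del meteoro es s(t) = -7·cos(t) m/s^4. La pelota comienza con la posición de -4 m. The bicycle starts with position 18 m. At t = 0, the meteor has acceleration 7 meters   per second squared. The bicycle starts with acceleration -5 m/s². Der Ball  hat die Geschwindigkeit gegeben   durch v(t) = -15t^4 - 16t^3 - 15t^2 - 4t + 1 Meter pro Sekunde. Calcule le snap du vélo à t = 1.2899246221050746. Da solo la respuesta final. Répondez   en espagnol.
s(1.2899246221050746) = 0.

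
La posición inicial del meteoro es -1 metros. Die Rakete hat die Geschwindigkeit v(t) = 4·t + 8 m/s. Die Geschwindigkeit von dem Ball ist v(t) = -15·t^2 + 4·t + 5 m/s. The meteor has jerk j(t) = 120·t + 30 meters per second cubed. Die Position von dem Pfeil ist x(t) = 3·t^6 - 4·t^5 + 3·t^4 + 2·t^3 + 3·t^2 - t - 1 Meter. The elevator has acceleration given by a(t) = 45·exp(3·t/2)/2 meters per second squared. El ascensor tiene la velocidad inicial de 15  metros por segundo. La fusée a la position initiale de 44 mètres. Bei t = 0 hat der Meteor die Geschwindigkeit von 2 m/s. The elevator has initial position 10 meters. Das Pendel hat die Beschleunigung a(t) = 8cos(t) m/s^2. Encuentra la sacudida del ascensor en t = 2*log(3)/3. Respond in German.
Um dies zu lösen, müssen wir 1 Ableitung unserer Gleichung für die Beschleunigung a(t) = 45·exp(3·t/2)/2 nehmen. Mit d/dt von a(t) finden wir j(t) = 135·exp(3·t/2)/4. Mit j(t) = 135·exp(3·t/2)/4 und Einsetzen von t = 2*log(3)/3, finden wir j = 405/4.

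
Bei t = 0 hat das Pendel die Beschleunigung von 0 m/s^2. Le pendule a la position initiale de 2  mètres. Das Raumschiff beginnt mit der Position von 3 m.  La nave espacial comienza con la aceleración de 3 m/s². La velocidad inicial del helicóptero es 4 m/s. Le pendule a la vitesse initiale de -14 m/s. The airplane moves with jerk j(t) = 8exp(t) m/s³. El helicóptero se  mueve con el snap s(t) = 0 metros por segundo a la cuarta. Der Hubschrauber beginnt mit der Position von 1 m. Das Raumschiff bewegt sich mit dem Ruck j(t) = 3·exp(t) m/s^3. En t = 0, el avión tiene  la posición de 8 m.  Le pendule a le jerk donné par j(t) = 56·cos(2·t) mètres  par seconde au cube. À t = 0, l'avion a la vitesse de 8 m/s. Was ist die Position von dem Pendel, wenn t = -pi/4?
Wir müssen das Integral unserer Gleichung für den Ruck j(t) = 56·cos(2·t) 3-mal finden. Mit ∫j(t)dt und Anwendung von a(0) = 0, finden wir a(t) = 28·sin(2·t). Das Integral von der Beschleunigung ist die Geschwindigkeit. Mit v(0) = -14 erhalten wir v(t) = -14·cos(2·t). Die Stammfunktion von der Geschwindigkeit, mit x(0) = 2, ergibt die Position: x(t) = 2 - 7·sin(2·t). Mit x(t) = 2 - 7·sin(2·t) und Einsetzen von t = -pi/4, finden wir x = 9.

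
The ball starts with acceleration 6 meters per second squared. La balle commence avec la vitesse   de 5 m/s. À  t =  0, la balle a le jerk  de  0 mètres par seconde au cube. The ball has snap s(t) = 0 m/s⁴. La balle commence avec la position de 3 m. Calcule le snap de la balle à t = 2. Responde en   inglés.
From the given snap equation s(t) = 0, we substitute t = 2 to get s = 0.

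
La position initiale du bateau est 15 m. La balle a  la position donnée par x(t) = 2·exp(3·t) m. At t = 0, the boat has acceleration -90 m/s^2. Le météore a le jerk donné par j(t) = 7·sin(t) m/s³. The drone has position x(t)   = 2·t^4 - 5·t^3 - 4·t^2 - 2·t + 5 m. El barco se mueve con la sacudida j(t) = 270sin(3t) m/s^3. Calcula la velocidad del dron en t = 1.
Partiendo de la posición x(t) = 2·t^4 - 5·t^3 - 4·t^2 - 2·t + 5, tomamos 1 derivada. Tomando d/dt de x(t), encontramos v(t) = 8·t^3 - 15·t^2 - 8·t - 2. De la ecuación de la velocidad v(t) = 8·t^3 - 15·t^2 - 8·t - 2, sustituimos t = 1 para obtener v = -17.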